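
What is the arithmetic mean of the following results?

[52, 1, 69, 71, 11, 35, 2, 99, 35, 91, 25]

44.6364

Step 1: Sum all values: 52 + 1 + 69 + 71 + 11 + 35 + 2 + 99 + 35 + 91 + 25 = 491
Step 2: Count the number of values: n = 11
Step 3: Mean = sum / n = 491 / 11 = 44.6364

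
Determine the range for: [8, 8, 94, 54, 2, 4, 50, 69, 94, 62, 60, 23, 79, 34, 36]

92

Step 1: Identify the maximum value: max = 94
Step 2: Identify the minimum value: min = 2
Step 3: Range = max - min = 94 - 2 = 92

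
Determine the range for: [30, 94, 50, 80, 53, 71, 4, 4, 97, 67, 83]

93

Step 1: Identify the maximum value: max = 97
Step 2: Identify the minimum value: min = 4
Step 3: Range = max - min = 97 - 4 = 93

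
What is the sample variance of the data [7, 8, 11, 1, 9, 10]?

12.6667

Step 1: Compute the mean: (7 + 8 + 11 + 1 + 9 + 10) / 6 = 7.6667
Step 2: Compute squared deviations from the mean:
  (7 - 7.6667)^2 = 0.4444
  (8 - 7.6667)^2 = 0.1111
  (11 - 7.6667)^2 = 11.1111
  (1 - 7.6667)^2 = 44.4444
  (9 - 7.6667)^2 = 1.7778
  (10 - 7.6667)^2 = 5.4444
Step 3: Sum of squared deviations = 63.3333
Step 4: Sample variance = 63.3333 / 5 = 12.6667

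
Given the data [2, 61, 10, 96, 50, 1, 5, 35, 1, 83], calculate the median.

22.5

Step 1: Sort the data in ascending order: [1, 1, 2, 5, 10, 35, 50, 61, 83, 96]
Step 2: The number of values is n = 10.
Step 3: Since n is even, the median is the average of positions 5 and 6:
  Median = (10 + 35) / 2 = 22.5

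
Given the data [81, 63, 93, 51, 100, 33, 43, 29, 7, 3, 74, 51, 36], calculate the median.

51

Step 1: Sort the data in ascending order: [3, 7, 29, 33, 36, 43, 51, 51, 63, 74, 81, 93, 100]
Step 2: The number of values is n = 13.
Step 3: Since n is odd, the median is the middle value at position 7: 51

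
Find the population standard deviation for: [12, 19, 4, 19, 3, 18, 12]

6.2987

Step 1: Compute the mean: 12.4286
Step 2: Sum of squared deviations from the mean: 277.7143
Step 3: Population variance = 277.7143 / 7 = 39.6735
Step 4: Standard deviation = sqrt(39.6735) = 6.2987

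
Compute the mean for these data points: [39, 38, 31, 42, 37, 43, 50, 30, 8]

35.3333

Step 1: Sum all values: 39 + 38 + 31 + 42 + 37 + 43 + 50 + 30 + 8 = 318
Step 2: Count the number of values: n = 9
Step 3: Mean = sum / n = 318 / 9 = 35.3333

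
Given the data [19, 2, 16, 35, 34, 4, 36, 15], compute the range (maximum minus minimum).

34

Step 1: Identify the maximum value: max = 36
Step 2: Identify the minimum value: min = 2
Step 3: Range = max - min = 36 - 2 = 34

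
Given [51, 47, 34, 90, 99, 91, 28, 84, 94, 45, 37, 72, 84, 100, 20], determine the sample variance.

810.9238

Step 1: Compute the mean: (51 + 47 + 34 + 90 + 99 + 91 + 28 + 84 + 94 + 45 + 37 + 72 + 84 + 100 + 20) / 15 = 65.0667
Step 2: Compute squared deviations from the mean:
  (51 - 65.0667)^2 = 197.8711
  (47 - 65.0667)^2 = 326.4044
  (34 - 65.0667)^2 = 965.1378
  (90 - 65.0667)^2 = 621.6711
  (99 - 65.0667)^2 = 1151.4711
  (91 - 65.0667)^2 = 672.5378
  (28 - 65.0667)^2 = 1373.9378
  (84 - 65.0667)^2 = 358.4711
  (94 - 65.0667)^2 = 837.1378
  (45 - 65.0667)^2 = 402.6711
  (37 - 65.0667)^2 = 787.7378
  (72 - 65.0667)^2 = 48.0711
  (84 - 65.0667)^2 = 358.4711
  (100 - 65.0667)^2 = 1220.3378
  (20 - 65.0667)^2 = 2031.0044
Step 3: Sum of squared deviations = 11352.9333
Step 4: Sample variance = 11352.9333 / 14 = 810.9238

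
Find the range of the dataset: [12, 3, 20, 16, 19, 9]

17

Step 1: Identify the maximum value: max = 20
Step 2: Identify the minimum value: min = 3
Step 3: Range = max - min = 20 - 3 = 17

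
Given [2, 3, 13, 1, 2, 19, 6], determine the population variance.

40.2449

Step 1: Compute the mean: (2 + 3 + 13 + 1 + 2 + 19 + 6) / 7 = 6.5714
Step 2: Compute squared deviations from the mean:
  (2 - 6.5714)^2 = 20.898
  (3 - 6.5714)^2 = 12.7551
  (13 - 6.5714)^2 = 41.3265
  (1 - 6.5714)^2 = 31.0408
  (2 - 6.5714)^2 = 20.898
  (19 - 6.5714)^2 = 154.4694
  (6 - 6.5714)^2 = 0.3265
Step 3: Sum of squared deviations = 281.7143
Step 4: Population variance = 281.7143 / 7 = 40.2449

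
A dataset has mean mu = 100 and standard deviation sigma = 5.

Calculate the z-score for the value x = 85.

-3

Step 1: Recall the z-score formula: z = (x - mu) / sigma
Step 2: Substitute values: z = (85 - 100) / 5
Step 3: z = -15 / 5 = -3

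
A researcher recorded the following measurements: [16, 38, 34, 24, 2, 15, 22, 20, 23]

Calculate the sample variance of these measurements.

111.5278

Step 1: Compute the mean: (16 + 38 + 34 + 24 + 2 + 15 + 22 + 20 + 23) / 9 = 21.5556
Step 2: Compute squared deviations from the mean:
  (16 - 21.5556)^2 = 30.8642
  (38 - 21.5556)^2 = 270.4198
  (34 - 21.5556)^2 = 154.8642
  (24 - 21.5556)^2 = 5.9753
  (2 - 21.5556)^2 = 382.4198
  (15 - 21.5556)^2 = 42.9753
  (22 - 21.5556)^2 = 0.1975
  (20 - 21.5556)^2 = 2.4198
  (23 - 21.5556)^2 = 2.0864
Step 3: Sum of squared deviations = 892.2222
Step 4: Sample variance = 892.2222 / 8 = 111.5278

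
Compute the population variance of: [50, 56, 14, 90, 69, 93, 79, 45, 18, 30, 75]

693.1074

Step 1: Compute the mean: (50 + 56 + 14 + 90 + 69 + 93 + 79 + 45 + 18 + 30 + 75) / 11 = 56.2727
Step 2: Compute squared deviations from the mean:
  (50 - 56.2727)^2 = 39.3471
  (56 - 56.2727)^2 = 0.0744
  (14 - 56.2727)^2 = 1786.9835
  (90 - 56.2727)^2 = 1137.5289
  (69 - 56.2727)^2 = 161.9835
  (93 - 56.2727)^2 = 1348.8926
  (79 - 56.2727)^2 = 516.5289
  (45 - 56.2727)^2 = 127.0744
  (18 - 56.2727)^2 = 1464.8017
  (30 - 56.2727)^2 = 690.2562
  (75 - 56.2727)^2 = 350.7107
Step 3: Sum of squared deviations = 7624.1818
Step 4: Population variance = 7624.1818 / 11 = 693.1074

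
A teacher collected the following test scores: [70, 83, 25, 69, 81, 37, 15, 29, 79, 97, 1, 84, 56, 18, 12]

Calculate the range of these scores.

96

Step 1: Identify the maximum value: max = 97
Step 2: Identify the minimum value: min = 1
Step 3: Range = max - min = 97 - 1 = 96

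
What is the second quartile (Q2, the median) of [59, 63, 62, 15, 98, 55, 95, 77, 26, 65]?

62.5

Step 1: Sort the data: [15, 26, 55, 59, 62, 63, 65, 77, 95, 98]
Step 2: n = 10
Step 3: Q2 is the median. Since n is even, it is the average of the values at positions 5 and 6:
  Q2 = (62 + 63) / 2 = 62.5
Step 4: Q2 = 62.5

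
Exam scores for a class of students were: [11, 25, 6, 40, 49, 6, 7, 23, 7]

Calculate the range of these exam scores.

43

Step 1: Identify the maximum value: max = 49
Step 2: Identify the minimum value: min = 6
Step 3: Range = max - min = 49 - 6 = 43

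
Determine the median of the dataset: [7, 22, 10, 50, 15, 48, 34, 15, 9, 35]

18.5

Step 1: Sort the data in ascending order: [7, 9, 10, 15, 15, 22, 34, 35, 48, 50]
Step 2: The number of values is n = 10.
Step 3: Since n is even, the median is the average of positions 5 and 6:
  Median = (15 + 22) / 2 = 18.5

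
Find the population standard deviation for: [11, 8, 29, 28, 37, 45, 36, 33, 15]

12.0503

Step 1: Compute the mean: 26.8889
Step 2: Sum of squared deviations from the mean: 1306.8889
Step 3: Population variance = 1306.8889 / 9 = 145.2099
Step 4: Standard deviation = sqrt(145.2099) = 12.0503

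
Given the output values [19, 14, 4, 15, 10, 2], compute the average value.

10.6667

Step 1: Sum all values: 19 + 14 + 4 + 15 + 10 + 2 = 64
Step 2: Count the number of values: n = 6
Step 3: Mean = sum / n = 64 / 6 = 10.6667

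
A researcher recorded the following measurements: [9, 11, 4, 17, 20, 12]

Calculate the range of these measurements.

16

Step 1: Identify the maximum value: max = 20
Step 2: Identify the minimum value: min = 4
Step 3: Range = max - min = 20 - 4 = 16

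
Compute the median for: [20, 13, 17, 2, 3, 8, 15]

13

Step 1: Sort the data in ascending order: [2, 3, 8, 13, 15, 17, 20]
Step 2: The number of values is n = 7.
Step 3: Since n is odd, the median is the middle value at position 4: 13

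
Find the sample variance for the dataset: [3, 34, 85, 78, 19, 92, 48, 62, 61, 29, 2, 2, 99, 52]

1141.4945

Step 1: Compute the mean: (3 + 34 + 85 + 78 + 19 + 92 + 48 + 62 + 61 + 29 + 2 + 2 + 99 + 52) / 14 = 47.5714
Step 2: Compute squared deviations from the mean:
  (3 - 47.5714)^2 = 1986.6122
  (34 - 47.5714)^2 = 184.1837
  (85 - 47.5714)^2 = 1400.898
  (78 - 47.5714)^2 = 925.898
  (19 - 47.5714)^2 = 816.3265
  (92 - 47.5714)^2 = 1973.898
  (48 - 47.5714)^2 = 0.1837
  (62 - 47.5714)^2 = 208.1837
  (61 - 47.5714)^2 = 180.3265
  (29 - 47.5714)^2 = 344.898
  (2 - 47.5714)^2 = 2076.7551
  (2 - 47.5714)^2 = 2076.7551
  (99 - 47.5714)^2 = 2644.898
  (52 - 47.5714)^2 = 19.6122
Step 3: Sum of squared deviations = 14839.4286
Step 4: Sample variance = 14839.4286 / 13 = 1141.4945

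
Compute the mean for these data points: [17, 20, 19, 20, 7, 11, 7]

14.4286

Step 1: Sum all values: 17 + 20 + 19 + 20 + 7 + 11 + 7 = 101
Step 2: Count the number of values: n = 7
Step 3: Mean = sum / n = 101 / 7 = 14.4286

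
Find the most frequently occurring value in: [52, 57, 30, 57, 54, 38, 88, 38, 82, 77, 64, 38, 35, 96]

38

Step 1: Count the frequency of each value:
  30: appears 1 time(s)
  35: appears 1 time(s)
  38: appears 3 time(s)
  52: appears 1 time(s)
  54: appears 1 time(s)
  57: appears 2 time(s)
  64: appears 1 time(s)
  77: appears 1 time(s)
  82: appears 1 time(s)
  88: appears 1 time(s)
  96: appears 1 time(s)
Step 2: The value 38 appears most frequently (3 times).
Step 3: Mode = 38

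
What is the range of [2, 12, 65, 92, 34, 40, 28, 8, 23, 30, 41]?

90

Step 1: Identify the maximum value: max = 92
Step 2: Identify the minimum value: min = 2
Step 3: Range = max - min = 92 - 2 = 90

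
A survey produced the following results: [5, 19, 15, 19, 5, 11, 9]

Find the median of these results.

11

Step 1: Sort the data in ascending order: [5, 5, 9, 11, 15, 19, 19]
Step 2: The number of values is n = 7.
Step 3: Since n is odd, the median is the middle value at position 4: 11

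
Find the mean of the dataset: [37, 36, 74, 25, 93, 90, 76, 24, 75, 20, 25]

52.2727

Step 1: Sum all values: 37 + 36 + 74 + 25 + 93 + 90 + 76 + 24 + 75 + 20 + 25 = 575
Step 2: Count the number of values: n = 11
Step 3: Mean = sum / n = 575 / 11 = 52.2727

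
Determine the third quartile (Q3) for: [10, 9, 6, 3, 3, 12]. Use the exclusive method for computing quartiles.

10.5

Step 1: Sort the data: [3, 3, 6, 9, 10, 12]
Step 2: n = 6
Step 3: Using the exclusive quartile method:
  Q1 = 3
  Q2 (median) = 7.5
  Q3 = 10.5
  IQR = Q3 - Q1 = 10.5 - 3 = 7.5
Step 4: Q3 = 10.5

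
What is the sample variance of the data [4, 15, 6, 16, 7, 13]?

26.1667

Step 1: Compute the mean: (4 + 15 + 6 + 16 + 7 + 13) / 6 = 10.1667
Step 2: Compute squared deviations from the mean:
  (4 - 10.1667)^2 = 38.0278
  (15 - 10.1667)^2 = 23.3611
  (6 - 10.1667)^2 = 17.3611
  (16 - 10.1667)^2 = 34.0278
  (7 - 10.1667)^2 = 10.0278
  (13 - 10.1667)^2 = 8.0278
Step 3: Sum of squared deviations = 130.8333
Step 4: Sample variance = 130.8333 / 5 = 26.1667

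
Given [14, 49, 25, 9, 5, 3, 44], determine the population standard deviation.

17.3264

Step 1: Compute the mean: 21.2857
Step 2: Sum of squared deviations from the mean: 2101.4286
Step 3: Population variance = 2101.4286 / 7 = 300.2041
Step 4: Standard deviation = sqrt(300.2041) = 17.3264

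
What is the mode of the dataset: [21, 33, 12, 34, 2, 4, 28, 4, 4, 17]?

4

Step 1: Count the frequency of each value:
  2: appears 1 time(s)
  4: appears 3 time(s)
  12: appears 1 time(s)
  17: appears 1 time(s)
  21: appears 1 time(s)
  28: appears 1 time(s)
  33: appears 1 time(s)
  34: appears 1 time(s)
Step 2: The value 4 appears most frequently (3 times).
Step 3: Mode = 4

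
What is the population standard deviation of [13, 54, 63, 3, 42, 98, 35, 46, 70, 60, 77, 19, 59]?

25.7707

Step 1: Compute the mean: 49.1538
Step 2: Sum of squared deviations from the mean: 8633.6923
Step 3: Population variance = 8633.6923 / 13 = 664.1302
Step 4: Standard deviation = sqrt(664.1302) = 25.7707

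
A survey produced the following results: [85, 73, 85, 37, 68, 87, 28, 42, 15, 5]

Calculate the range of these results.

82

Step 1: Identify the maximum value: max = 87
Step 2: Identify the minimum value: min = 5
Step 3: Range = max - min = 87 - 5 = 82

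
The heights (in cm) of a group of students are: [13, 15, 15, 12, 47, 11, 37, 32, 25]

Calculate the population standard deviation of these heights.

12.2474

Step 1: Compute the mean: 23
Step 2: Sum of squared deviations from the mean: 1350
Step 3: Population variance = 1350 / 9 = 150
Step 4: Standard deviation = sqrt(150) = 12.2474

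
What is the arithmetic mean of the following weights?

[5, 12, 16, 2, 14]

9.8

Step 1: Sum all values: 5 + 12 + 16 + 2 + 14 = 49
Step 2: Count the number of values: n = 5
Step 3: Mean = sum / n = 49 / 5 = 9.8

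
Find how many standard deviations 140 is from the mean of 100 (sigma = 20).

2

Step 1: Recall the z-score formula: z = (x - mu) / sigma
Step 2: Substitute values: z = (140 - 100) / 20
Step 3: z = 40 / 20 = 2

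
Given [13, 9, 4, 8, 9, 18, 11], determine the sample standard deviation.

4.3861

Step 1: Compute the mean: 10.2857
Step 2: Sum of squared deviations from the mean: 115.4286
Step 3: Sample variance = 115.4286 / 6 = 19.2381
Step 4: Standard deviation = sqrt(19.2381) = 4.3861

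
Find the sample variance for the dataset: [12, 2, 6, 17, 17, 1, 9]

43.1429

Step 1: Compute the mean: (12 + 2 + 6 + 17 + 17 + 1 + 9) / 7 = 9.1429
Step 2: Compute squared deviations from the mean:
  (12 - 9.1429)^2 = 8.1633
  (2 - 9.1429)^2 = 51.0204
  (6 - 9.1429)^2 = 9.8776
  (17 - 9.1429)^2 = 61.7347
  (17 - 9.1429)^2 = 61.7347
  (1 - 9.1429)^2 = 66.3061
  (9 - 9.1429)^2 = 0.0204
Step 3: Sum of squared deviations = 258.8571
Step 4: Sample variance = 258.8571 / 6 = 43.1429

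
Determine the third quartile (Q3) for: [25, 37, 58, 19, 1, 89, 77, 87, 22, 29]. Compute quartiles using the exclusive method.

79.5

Step 1: Sort the data: [1, 19, 22, 25, 29, 37, 58, 77, 87, 89]
Step 2: n = 10
Step 3: Using the exclusive quartile method:
  Q1 = 21.25
  Q2 (median) = 33
  Q3 = 79.5
  IQR = Q3 - Q1 = 79.5 - 21.25 = 58.25
Step 4: Q3 = 79.5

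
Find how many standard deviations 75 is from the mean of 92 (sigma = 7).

-2.4286

Step 1: Recall the z-score formula: z = (x - mu) / sigma
Step 2: Substitute values: z = (75 - 92) / 7
Step 3: z = -17 / 7 = -2.4286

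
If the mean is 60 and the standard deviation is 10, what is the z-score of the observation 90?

3

Step 1: Recall the z-score formula: z = (x - mu) / sigma
Step 2: Substitute values: z = (90 - 60) / 10
Step 3: z = 30 / 10 = 3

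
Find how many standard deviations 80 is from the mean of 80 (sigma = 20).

0

Step 1: Recall the z-score formula: z = (x - mu) / sigma
Step 2: Substitute values: z = (80 - 80) / 20
Step 3: z = 0 / 20 = 0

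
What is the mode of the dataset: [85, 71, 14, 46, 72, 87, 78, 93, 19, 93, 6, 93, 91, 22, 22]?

93

Step 1: Count the frequency of each value:
  6: appears 1 time(s)
  14: appears 1 time(s)
  19: appears 1 time(s)
  22: appears 2 time(s)
  46: appears 1 time(s)
  71: appears 1 time(s)
  72: appears 1 time(s)
  78: appears 1 time(s)
  85: appears 1 time(s)
  87: appears 1 time(s)
  91: appears 1 time(s)
  93: appears 3 time(s)
Step 2: The value 93 appears most frequently (3 times).
Step 3: Mode = 93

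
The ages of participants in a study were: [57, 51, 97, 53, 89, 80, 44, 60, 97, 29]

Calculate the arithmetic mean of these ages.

65.7

Step 1: Sum all values: 57 + 51 + 97 + 53 + 89 + 80 + 44 + 60 + 97 + 29 = 657
Step 2: Count the number of values: n = 10
Step 3: Mean = sum / n = 657 / 10 = 65.7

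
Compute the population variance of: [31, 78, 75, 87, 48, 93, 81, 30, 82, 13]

735.36

Step 1: Compute the mean: (31 + 78 + 75 + 87 + 48 + 93 + 81 + 30 + 82 + 13) / 10 = 61.8
Step 2: Compute squared deviations from the mean:
  (31 - 61.8)^2 = 948.64
  (78 - 61.8)^2 = 262.44
  (75 - 61.8)^2 = 174.24
  (87 - 61.8)^2 = 635.04
  (48 - 61.8)^2 = 190.44
  (93 - 61.8)^2 = 973.44
  (81 - 61.8)^2 = 368.64
  (30 - 61.8)^2 = 1011.24
  (82 - 61.8)^2 = 408.04
  (13 - 61.8)^2 = 2381.44
Step 3: Sum of squared deviations = 7353.6
Step 4: Population variance = 7353.6 / 10 = 735.36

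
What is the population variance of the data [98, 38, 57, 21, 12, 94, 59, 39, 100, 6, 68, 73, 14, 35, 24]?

959.76

Step 1: Compute the mean: (98 + 38 + 57 + 21 + 12 + 94 + 59 + 39 + 100 + 6 + 68 + 73 + 14 + 35 + 24) / 15 = 49.2
Step 2: Compute squared deviations from the mean:
  (98 - 49.2)^2 = 2381.44
  (38 - 49.2)^2 = 125.44
  (57 - 49.2)^2 = 60.84
  (21 - 49.2)^2 = 795.24
  (12 - 49.2)^2 = 1383.84
  (94 - 49.2)^2 = 2007.04
  (59 - 49.2)^2 = 96.04
  (39 - 49.2)^2 = 104.04
  (100 - 49.2)^2 = 2580.64
  (6 - 49.2)^2 = 1866.24
  (68 - 49.2)^2 = 353.44
  (73 - 49.2)^2 = 566.44
  (14 - 49.2)^2 = 1239.04
  (35 - 49.2)^2 = 201.64
  (24 - 49.2)^2 = 635.04
Step 3: Sum of squared deviations = 14396.4
Step 4: Population variance = 14396.4 / 15 = 959.76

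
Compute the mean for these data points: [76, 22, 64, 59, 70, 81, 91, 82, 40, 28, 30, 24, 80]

57.4615

Step 1: Sum all values: 76 + 22 + 64 + 59 + 70 + 81 + 91 + 82 + 40 + 28 + 30 + 24 + 80 = 747
Step 2: Count the number of values: n = 13
Step 3: Mean = sum / n = 747 / 13 = 57.4615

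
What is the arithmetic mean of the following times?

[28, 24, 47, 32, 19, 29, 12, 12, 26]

25.4444

Step 1: Sum all values: 28 + 24 + 47 + 32 + 19 + 29 + 12 + 12 + 26 = 229
Step 2: Count the number of values: n = 9
Step 3: Mean = sum / n = 229 / 9 = 25.4444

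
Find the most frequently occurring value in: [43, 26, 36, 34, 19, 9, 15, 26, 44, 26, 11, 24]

26

Step 1: Count the frequency of each value:
  9: appears 1 time(s)
  11: appears 1 time(s)
  15: appears 1 time(s)
  19: appears 1 time(s)
  24: appears 1 time(s)
  26: appears 3 time(s)
  34: appears 1 time(s)
  36: appears 1 time(s)
  43: appears 1 time(s)
  44: appears 1 time(s)
Step 2: The value 26 appears most frequently (3 times).
Step 3: Mode = 26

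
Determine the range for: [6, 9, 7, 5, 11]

6

Step 1: Identify the maximum value: max = 11
Step 2: Identify the minimum value: min = 5
Step 3: Range = max - min = 11 - 5 = 6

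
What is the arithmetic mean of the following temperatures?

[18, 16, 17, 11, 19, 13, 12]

15.1429

Step 1: Sum all values: 18 + 16 + 17 + 11 + 19 + 13 + 12 = 106
Step 2: Count the number of values: n = 7
Step 3: Mean = sum / n = 106 / 7 = 15.1429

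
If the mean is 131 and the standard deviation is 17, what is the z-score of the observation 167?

2.1176

Step 1: Recall the z-score formula: z = (x - mu) / sigma
Step 2: Substitute values: z = (167 - 131) / 17
Step 3: z = 36 / 17 = 2.1176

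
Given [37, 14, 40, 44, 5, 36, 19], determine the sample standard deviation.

15.0048

Step 1: Compute the mean: 27.8571
Step 2: Sum of squared deviations from the mean: 1350.8571
Step 3: Sample variance = 1350.8571 / 6 = 225.1429
Step 4: Standard deviation = sqrt(225.1429) = 15.0048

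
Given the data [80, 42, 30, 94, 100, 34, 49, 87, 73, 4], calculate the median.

61

Step 1: Sort the data in ascending order: [4, 30, 34, 42, 49, 73, 80, 87, 94, 100]
Step 2: The number of values is n = 10.
Step 3: Since n is even, the median is the average of positions 5 and 6:
  Median = (49 + 73) / 2 = 61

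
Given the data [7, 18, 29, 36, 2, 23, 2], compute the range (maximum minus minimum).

34

Step 1: Identify the maximum value: max = 36
Step 2: Identify the minimum value: min = 2
Step 3: Range = max - min = 36 - 2 = 34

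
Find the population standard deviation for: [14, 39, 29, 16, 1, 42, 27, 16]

12.9035

Step 1: Compute the mean: 23
Step 2: Sum of squared deviations from the mean: 1332
Step 3: Population variance = 1332 / 8 = 166.5
Step 4: Standard deviation = sqrt(166.5) = 12.9035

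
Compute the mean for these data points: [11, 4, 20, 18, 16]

13.8

Step 1: Sum all values: 11 + 4 + 20 + 18 + 16 = 69
Step 2: Count the number of values: n = 5
Step 3: Mean = sum / n = 69 / 5 = 13.8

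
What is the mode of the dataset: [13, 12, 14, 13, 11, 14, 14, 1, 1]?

14

Step 1: Count the frequency of each value:
  1: appears 2 time(s)
  11: appears 1 time(s)
  12: appears 1 time(s)
  13: appears 2 time(s)
  14: appears 3 time(s)
Step 2: The value 14 appears most frequently (3 times).
Step 3: Mode = 14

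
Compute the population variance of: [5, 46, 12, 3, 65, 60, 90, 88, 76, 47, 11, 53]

926.3889

Step 1: Compute the mean: (5 + 46 + 12 + 3 + 65 + 60 + 90 + 88 + 76 + 47 + 11 + 53) / 12 = 46.3333
Step 2: Compute squared deviations from the mean:
  (5 - 46.3333)^2 = 1708.4444
  (46 - 46.3333)^2 = 0.1111
  (12 - 46.3333)^2 = 1178.7778
  (3 - 46.3333)^2 = 1877.7778
  (65 - 46.3333)^2 = 348.4444
  (60 - 46.3333)^2 = 186.7778
  (90 - 46.3333)^2 = 1906.7778
  (88 - 46.3333)^2 = 1736.1111
  (76 - 46.3333)^2 = 880.1111
  (47 - 46.3333)^2 = 0.4444
  (11 - 46.3333)^2 = 1248.4444
  (53 - 46.3333)^2 = 44.4444
Step 3: Sum of squared deviations = 11116.6667
Step 4: Population variance = 11116.6667 / 12 = 926.3889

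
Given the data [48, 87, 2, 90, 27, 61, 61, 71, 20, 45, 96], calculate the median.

61

Step 1: Sort the data in ascending order: [2, 20, 27, 45, 48, 61, 61, 71, 87, 90, 96]
Step 2: The number of values is n = 11.
Step 3: Since n is odd, the median is the middle value at position 6: 61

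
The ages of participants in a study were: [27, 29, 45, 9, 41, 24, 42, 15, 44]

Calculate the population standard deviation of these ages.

12.4454

Step 1: Compute the mean: 30.6667
Step 2: Sum of squared deviations from the mean: 1394
Step 3: Population variance = 1394 / 9 = 154.8889
Step 4: Standard deviation = sqrt(154.8889) = 12.4454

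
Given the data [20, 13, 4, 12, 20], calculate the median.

13

Step 1: Sort the data in ascending order: [4, 12, 13, 20, 20]
Step 2: The number of values is n = 5.
Step 3: Since n is odd, the median is the middle value at position 3: 13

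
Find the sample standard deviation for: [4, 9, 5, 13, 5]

3.7683

Step 1: Compute the mean: 7.2
Step 2: Sum of squared deviations from the mean: 56.8
Step 3: Sample variance = 56.8 / 4 = 14.2
Step 4: Standard deviation = sqrt(14.2) = 3.7683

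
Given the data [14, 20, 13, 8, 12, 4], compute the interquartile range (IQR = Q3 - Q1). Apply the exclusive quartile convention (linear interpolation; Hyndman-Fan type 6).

8.5

Step 1: Sort the data: [4, 8, 12, 13, 14, 20]
Step 2: n = 6
Step 3: Using the exclusive quartile method:
  Q1 = 7
  Q2 (median) = 12.5
  Q3 = 15.5
  IQR = Q3 - Q1 = 15.5 - 7 = 8.5
Step 4: IQR = 8.5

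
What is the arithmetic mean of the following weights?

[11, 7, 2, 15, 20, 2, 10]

9.5714

Step 1: Sum all values: 11 + 7 + 2 + 15 + 20 + 2 + 10 = 67
Step 2: Count the number of values: n = 7
Step 3: Mean = sum / n = 67 / 7 = 9.5714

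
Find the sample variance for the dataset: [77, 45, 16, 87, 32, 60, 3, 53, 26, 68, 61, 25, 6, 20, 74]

739.4095

Step 1: Compute the mean: (77 + 45 + 16 + 87 + 32 + 60 + 3 + 53 + 26 + 68 + 61 + 25 + 6 + 20 + 74) / 15 = 43.5333
Step 2: Compute squared deviations from the mean:
  (77 - 43.5333)^2 = 1120.0178
  (45 - 43.5333)^2 = 2.1511
  (16 - 43.5333)^2 = 758.0844
  (87 - 43.5333)^2 = 1889.3511
  (32 - 43.5333)^2 = 133.0178
  (60 - 43.5333)^2 = 271.1511
  (3 - 43.5333)^2 = 1642.9511
  (53 - 43.5333)^2 = 89.6178
  (26 - 43.5333)^2 = 307.4178
  (68 - 43.5333)^2 = 598.6178
  (61 - 43.5333)^2 = 305.0844
  (25 - 43.5333)^2 = 343.4844
  (6 - 43.5333)^2 = 1408.7511
  (20 - 43.5333)^2 = 553.8178
  (74 - 43.5333)^2 = 928.2178
Step 3: Sum of squared deviations = 10351.7333
Step 4: Sample variance = 10351.7333 / 14 = 739.4095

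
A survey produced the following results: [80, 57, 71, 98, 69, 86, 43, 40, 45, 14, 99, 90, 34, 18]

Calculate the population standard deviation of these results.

27.5433

Step 1: Compute the mean: 60.2857
Step 2: Sum of squared deviations from the mean: 10620.8571
Step 3: Population variance = 10620.8571 / 14 = 758.6327
Step 4: Standard deviation = sqrt(758.6327) = 27.5433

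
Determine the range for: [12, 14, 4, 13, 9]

10

Step 1: Identify the maximum value: max = 14
Step 2: Identify the minimum value: min = 4
Step 3: Range = max - min = 14 - 4 = 10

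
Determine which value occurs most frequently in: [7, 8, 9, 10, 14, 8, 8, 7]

8

Step 1: Count the frequency of each value:
  7: appears 2 time(s)
  8: appears 3 time(s)
  9: appears 1 time(s)
  10: appears 1 time(s)
  14: appears 1 time(s)
Step 2: The value 8 appears most frequently (3 times).
Step 3: Mode = 8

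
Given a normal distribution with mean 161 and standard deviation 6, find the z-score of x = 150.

-1.8333

Step 1: Recall the z-score formula: z = (x - mu) / sigma
Step 2: Substitute values: z = (150 - 161) / 6
Step 3: z = -11 / 6 = -1.8333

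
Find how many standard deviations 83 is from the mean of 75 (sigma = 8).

1

Step 1: Recall the z-score formula: z = (x - mu) / sigma
Step 2: Substitute values: z = (83 - 75) / 8
Step 3: z = 8 / 8 = 1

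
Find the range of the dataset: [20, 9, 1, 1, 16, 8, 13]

19

Step 1: Identify the maximum value: max = 20
Step 2: Identify the minimum value: min = 1
Step 3: Range = max - min = 20 - 1 = 19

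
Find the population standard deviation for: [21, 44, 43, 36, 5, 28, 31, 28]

11.8004

Step 1: Compute the mean: 29.5
Step 2: Sum of squared deviations from the mean: 1114
Step 3: Population variance = 1114 / 8 = 139.25
Step 4: Standard deviation = sqrt(139.25) = 11.8004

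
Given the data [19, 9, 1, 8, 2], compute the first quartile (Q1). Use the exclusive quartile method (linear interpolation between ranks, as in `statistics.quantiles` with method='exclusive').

1.5

Step 1: Sort the data: [1, 2, 8, 9, 19]
Step 2: n = 5
Step 3: Using the exclusive quartile method:
  Q1 = 1.5
  Q2 (median) = 8
  Q3 = 14
  IQR = Q3 - Q1 = 14 - 1.5 = 12.5
Step 4: Q1 = 1.5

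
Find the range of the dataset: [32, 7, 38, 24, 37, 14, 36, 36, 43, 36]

36

Step 1: Identify the maximum value: max = 43
Step 2: Identify the minimum value: min = 7
Step 3: Range = max - min = 43 - 7 = 36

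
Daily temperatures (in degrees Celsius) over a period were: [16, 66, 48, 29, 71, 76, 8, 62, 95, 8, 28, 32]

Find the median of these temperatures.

40

Step 1: Sort the data in ascending order: [8, 8, 16, 28, 29, 32, 48, 62, 66, 71, 76, 95]
Step 2: The number of values is n = 12.
Step 3: Since n is even, the median is the average of positions 6 and 7:
  Median = (32 + 48) / 2 = 40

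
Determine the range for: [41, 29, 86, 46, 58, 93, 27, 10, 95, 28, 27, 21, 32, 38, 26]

85

Step 1: Identify the maximum value: max = 95
Step 2: Identify the minimum value: min = 10
Step 3: Range = max - min = 95 - 10 = 85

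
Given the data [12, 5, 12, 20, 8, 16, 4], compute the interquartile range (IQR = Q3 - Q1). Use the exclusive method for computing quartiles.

11

Step 1: Sort the data: [4, 5, 8, 12, 12, 16, 20]
Step 2: n = 7
Step 3: Using the exclusive quartile method:
  Q1 = 5
  Q2 (median) = 12
  Q3 = 16
  IQR = Q3 - Q1 = 16 - 5 = 11
Step 4: IQR = 11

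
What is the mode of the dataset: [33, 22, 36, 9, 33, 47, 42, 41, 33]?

33

Step 1: Count the frequency of each value:
  9: appears 1 time(s)
  22: appears 1 time(s)
  33: appears 3 time(s)
  36: appears 1 time(s)
  41: appears 1 time(s)
  42: appears 1 time(s)
  47: appears 1 time(s)
Step 2: The value 33 appears most frequently (3 times).
Step 3: Mode = 33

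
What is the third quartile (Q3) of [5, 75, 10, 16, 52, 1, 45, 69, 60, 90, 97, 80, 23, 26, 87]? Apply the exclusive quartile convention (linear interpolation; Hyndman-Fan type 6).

80

Step 1: Sort the data: [1, 5, 10, 16, 23, 26, 45, 52, 60, 69, 75, 80, 87, 90, 97]
Step 2: n = 15
Step 3: Using the exclusive quartile method:
  Q1 = 16
  Q2 (median) = 52
  Q3 = 80
  IQR = Q3 - Q1 = 80 - 16 = 64
Step 4: Q3 = 80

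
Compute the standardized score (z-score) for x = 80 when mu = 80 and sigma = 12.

0

Step 1: Recall the z-score formula: z = (x - mu) / sigma
Step 2: Substitute values: z = (80 - 80) / 12
Step 3: z = 0 / 12 = 0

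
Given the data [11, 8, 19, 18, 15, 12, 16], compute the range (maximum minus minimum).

11

Step 1: Identify the maximum value: max = 19
Step 2: Identify the minimum value: min = 8
Step 3: Range = max - min = 19 - 8 = 11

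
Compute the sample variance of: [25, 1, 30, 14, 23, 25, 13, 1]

124

Step 1: Compute the mean: (25 + 1 + 30 + 14 + 23 + 25 + 13 + 1) / 8 = 16.5
Step 2: Compute squared deviations from the mean:
  (25 - 16.5)^2 = 72.25
  (1 - 16.5)^2 = 240.25
  (30 - 16.5)^2 = 182.25
  (14 - 16.5)^2 = 6.25
  (23 - 16.5)^2 = 42.25
  (25 - 16.5)^2 = 72.25
  (13 - 16.5)^2 = 12.25
  (1 - 16.5)^2 = 240.25
Step 3: Sum of squared deviations = 868
Step 4: Sample variance = 868 / 7 = 124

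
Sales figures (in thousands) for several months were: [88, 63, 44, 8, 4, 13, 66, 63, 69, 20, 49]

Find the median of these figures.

49

Step 1: Sort the data in ascending order: [4, 8, 13, 20, 44, 49, 63, 63, 66, 69, 88]
Step 2: The number of values is n = 11.
Step 3: Since n is odd, the median is the middle value at position 6: 49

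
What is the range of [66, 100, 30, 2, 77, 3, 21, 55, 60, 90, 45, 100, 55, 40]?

98

Step 1: Identify the maximum value: max = 100
Step 2: Identify the minimum value: min = 2
Step 3: Range = max - min = 100 - 2 = 98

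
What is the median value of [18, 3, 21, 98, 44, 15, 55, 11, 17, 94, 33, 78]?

27

Step 1: Sort the data in ascending order: [3, 11, 15, 17, 18, 21, 33, 44, 55, 78, 94, 98]
Step 2: The number of values is n = 12.
Step 3: Since n is even, the median is the average of positions 6 and 7:
  Median = (21 + 33) / 2 = 27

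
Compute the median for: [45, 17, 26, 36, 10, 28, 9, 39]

27

Step 1: Sort the data in ascending order: [9, 10, 17, 26, 28, 36, 39, 45]
Step 2: The number of values is n = 8.
Step 3: Since n is even, the median is the average of positions 4 and 5:
  Median = (26 + 28) / 2 = 27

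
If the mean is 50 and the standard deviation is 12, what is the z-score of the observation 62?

1

Step 1: Recall the z-score formula: z = (x - mu) / sigma
Step 2: Substitute values: z = (62 - 50) / 12
Step 3: z = 12 / 12 = 1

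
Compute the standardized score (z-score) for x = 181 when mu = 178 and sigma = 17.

0.1765

Step 1: Recall the z-score formula: z = (x - mu) / sigma
Step 2: Substitute values: z = (181 - 178) / 17
Step 3: z = 3 / 17 = 0.1765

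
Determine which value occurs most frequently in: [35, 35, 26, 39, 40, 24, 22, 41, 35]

35

Step 1: Count the frequency of each value:
  22: appears 1 time(s)
  24: appears 1 time(s)
  26: appears 1 time(s)
  35: appears 3 time(s)
  39: appears 1 time(s)
  40: appears 1 time(s)
  41: appears 1 time(s)
Step 2: The value 35 appears most frequently (3 times).
Step 3: Mode = 35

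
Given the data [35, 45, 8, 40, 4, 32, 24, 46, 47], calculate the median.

35

Step 1: Sort the data in ascending order: [4, 8, 24, 32, 35, 40, 45, 46, 47]
Step 2: The number of values is n = 9.
Step 3: Since n is odd, the median is the middle value at position 5: 35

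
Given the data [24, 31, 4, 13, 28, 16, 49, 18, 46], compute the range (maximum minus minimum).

45

Step 1: Identify the maximum value: max = 49
Step 2: Identify the minimum value: min = 4
Step 3: Range = max - min = 49 - 4 = 45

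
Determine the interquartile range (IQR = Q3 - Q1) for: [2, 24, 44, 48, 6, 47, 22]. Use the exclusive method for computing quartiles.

41

Step 1: Sort the data: [2, 6, 22, 24, 44, 47, 48]
Step 2: n = 7
Step 3: Using the exclusive quartile method:
  Q1 = 6
  Q2 (median) = 24
  Q3 = 47
  IQR = Q3 - Q1 = 47 - 6 = 41
Step 4: IQR = 41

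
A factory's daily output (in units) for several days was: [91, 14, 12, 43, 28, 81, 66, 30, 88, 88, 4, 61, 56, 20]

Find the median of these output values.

49.5

Step 1: Sort the data in ascending order: [4, 12, 14, 20, 28, 30, 43, 56, 61, 66, 81, 88, 88, 91]
Step 2: The number of values is n = 14.
Step 3: Since n is even, the median is the average of positions 7 and 8:
  Median = (43 + 56) / 2 = 49.5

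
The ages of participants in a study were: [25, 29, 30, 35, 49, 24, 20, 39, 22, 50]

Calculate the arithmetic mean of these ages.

32.3

Step 1: Sum all values: 25 + 29 + 30 + 35 + 49 + 24 + 20 + 39 + 22 + 50 = 323
Step 2: Count the number of values: n = 10
Step 3: Mean = sum / n = 323 / 10 = 32.3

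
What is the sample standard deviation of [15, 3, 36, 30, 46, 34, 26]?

14.2645

Step 1: Compute the mean: 27.1429
Step 2: Sum of squared deviations from the mean: 1220.8571
Step 3: Sample variance = 1220.8571 / 6 = 203.4762
Step 4: Standard deviation = sqrt(203.4762) = 14.2645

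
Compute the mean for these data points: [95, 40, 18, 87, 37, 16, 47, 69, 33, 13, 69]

47.6364

Step 1: Sum all values: 95 + 40 + 18 + 87 + 37 + 16 + 47 + 69 + 33 + 13 + 69 = 524
Step 2: Count the number of values: n = 11
Step 3: Mean = sum / n = 524 / 11 = 47.6364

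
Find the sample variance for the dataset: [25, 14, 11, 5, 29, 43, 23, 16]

142.5

Step 1: Compute the mean: (25 + 14 + 11 + 5 + 29 + 43 + 23 + 16) / 8 = 20.75
Step 2: Compute squared deviations from the mean:
  (25 - 20.75)^2 = 18.0625
  (14 - 20.75)^2 = 45.5625
  (11 - 20.75)^2 = 95.0625
  (5 - 20.75)^2 = 248.0625
  (29 - 20.75)^2 = 68.0625
  (43 - 20.75)^2 = 495.0625
  (23 - 20.75)^2 = 5.0625
  (16 - 20.75)^2 = 22.5625
Step 3: Sum of squared deviations = 997.5
Step 4: Sample variance = 997.5 / 7 = 142.5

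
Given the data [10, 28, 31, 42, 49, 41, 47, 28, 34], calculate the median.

34

Step 1: Sort the data in ascending order: [10, 28, 28, 31, 34, 41, 42, 47, 49]
Step 2: The number of values is n = 9.
Step 3: Since n is odd, the median is the middle value at position 5: 34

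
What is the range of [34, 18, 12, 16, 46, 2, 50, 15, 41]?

48

Step 1: Identify the maximum value: max = 50
Step 2: Identify the minimum value: min = 2
Step 3: Range = max - min = 50 - 2 = 48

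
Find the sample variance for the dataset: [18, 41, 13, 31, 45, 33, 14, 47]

190.5

Step 1: Compute the mean: (18 + 41 + 13 + 31 + 45 + 33 + 14 + 47) / 8 = 30.25
Step 2: Compute squared deviations from the mean:
  (18 - 30.25)^2 = 150.0625
  (41 - 30.25)^2 = 115.5625
  (13 - 30.25)^2 = 297.5625
  (31 - 30.25)^2 = 0.5625
  (45 - 30.25)^2 = 217.5625
  (33 - 30.25)^2 = 7.5625
  (14 - 30.25)^2 = 264.0625
  (47 - 30.25)^2 = 280.5625
Step 3: Sum of squared deviations = 1333.5
Step 4: Sample variance = 1333.5 / 7 = 190.5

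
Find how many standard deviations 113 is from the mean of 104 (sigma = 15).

0.6

Step 1: Recall the z-score formula: z = (x - mu) / sigma
Step 2: Substitute values: z = (113 - 104) / 15
Step 3: z = 9 / 15 = 0.6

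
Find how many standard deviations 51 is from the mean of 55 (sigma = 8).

-0.5

Step 1: Recall the z-score formula: z = (x - mu) / sigma
Step 2: Substitute values: z = (51 - 55) / 8
Step 3: z = -4 / 8 = -0.5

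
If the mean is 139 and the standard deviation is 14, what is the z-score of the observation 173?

2.4286

Step 1: Recall the z-score formula: z = (x - mu) / sigma
Step 2: Substitute values: z = (173 - 139) / 14
Step 3: z = 34 / 14 = 2.4286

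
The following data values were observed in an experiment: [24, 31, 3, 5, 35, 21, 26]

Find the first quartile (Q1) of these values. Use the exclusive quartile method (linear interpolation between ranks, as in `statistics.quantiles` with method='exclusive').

5

Step 1: Sort the data: [3, 5, 21, 24, 26, 31, 35]
Step 2: n = 7
Step 3: Using the exclusive quartile method:
  Q1 = 5
  Q2 (median) = 24
  Q3 = 31
  IQR = Q3 - Q1 = 31 - 5 = 26
Step 4: Q1 = 5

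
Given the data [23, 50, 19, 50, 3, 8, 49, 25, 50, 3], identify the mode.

50

Step 1: Count the frequency of each value:
  3: appears 2 time(s)
  8: appears 1 time(s)
  19: appears 1 time(s)
  23: appears 1 time(s)
  25: appears 1 time(s)
  49: appears 1 time(s)
  50: appears 3 time(s)
Step 2: The value 50 appears most frequently (3 times).
Step 3: Mode = 50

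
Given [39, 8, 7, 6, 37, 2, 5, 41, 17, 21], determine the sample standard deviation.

15.3843

Step 1: Compute the mean: 18.3
Step 2: Sum of squared deviations from the mean: 2130.1
Step 3: Sample variance = 2130.1 / 9 = 236.6778
Step 4: Standard deviation = sqrt(236.6778) = 15.3843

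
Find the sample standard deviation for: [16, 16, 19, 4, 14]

5.7619

Step 1: Compute the mean: 13.8
Step 2: Sum of squared deviations from the mean: 132.8
Step 3: Sample variance = 132.8 / 4 = 33.2
Step 4: Standard deviation = sqrt(33.2) = 5.7619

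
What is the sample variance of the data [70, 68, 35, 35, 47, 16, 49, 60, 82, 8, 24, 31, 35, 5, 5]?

598.5714

Step 1: Compute the mean: (70 + 68 + 35 + 35 + 47 + 16 + 49 + 60 + 82 + 8 + 24 + 31 + 35 + 5 + 5) / 15 = 38
Step 2: Compute squared deviations from the mean:
  (70 - 38)^2 = 1024
  (68 - 38)^2 = 900
  (35 - 38)^2 = 9
  (35 - 38)^2 = 9
  (47 - 38)^2 = 81
  (16 - 38)^2 = 484
  (49 - 38)^2 = 121
  (60 - 38)^2 = 484
  (82 - 38)^2 = 1936
  (8 - 38)^2 = 900
  (24 - 38)^2 = 196
  (31 - 38)^2 = 49
  (35 - 38)^2 = 9
  (5 - 38)^2 = 1089
  (5 - 38)^2 = 1089
Step 3: Sum of squared deviations = 8380
Step 4: Sample variance = 8380 / 14 = 598.5714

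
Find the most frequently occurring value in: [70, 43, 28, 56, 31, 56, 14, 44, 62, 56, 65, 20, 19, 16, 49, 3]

56

Step 1: Count the frequency of each value:
  3: appears 1 time(s)
  14: appears 1 time(s)
  16: appears 1 time(s)
  19: appears 1 time(s)
  20: appears 1 time(s)
  28: appears 1 time(s)
  31: appears 1 time(s)
  43: appears 1 time(s)
  44: appears 1 time(s)
  49: appears 1 time(s)
  56: appears 3 time(s)
  62: appears 1 time(s)
  65: appears 1 time(s)
  70: appears 1 time(s)
Step 2: The value 56 appears most frequently (3 times).
Step 3: Mode = 56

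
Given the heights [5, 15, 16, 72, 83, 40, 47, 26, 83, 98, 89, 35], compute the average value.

50.75

Step 1: Sum all values: 5 + 15 + 16 + 72 + 83 + 40 + 47 + 26 + 83 + 98 + 89 + 35 = 609
Step 2: Count the number of values: n = 12
Step 3: Mean = sum / n = 609 / 12 = 50.75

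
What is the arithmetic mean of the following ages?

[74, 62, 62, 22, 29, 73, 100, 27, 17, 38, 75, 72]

54.25

Step 1: Sum all values: 74 + 62 + 62 + 22 + 29 + 73 + 100 + 27 + 17 + 38 + 75 + 72 = 651
Step 2: Count the number of values: n = 12
Step 3: Mean = sum / n = 651 / 12 = 54.25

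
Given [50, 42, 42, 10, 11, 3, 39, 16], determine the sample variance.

337.6964

Step 1: Compute the mean: (50 + 42 + 42 + 10 + 11 + 3 + 39 + 16) / 8 = 26.625
Step 2: Compute squared deviations from the mean:
  (50 - 26.625)^2 = 546.3906
  (42 - 26.625)^2 = 236.3906
  (42 - 26.625)^2 = 236.3906
  (10 - 26.625)^2 = 276.3906
  (11 - 26.625)^2 = 244.1406
  (3 - 26.625)^2 = 558.1406
  (39 - 26.625)^2 = 153.1406
  (16 - 26.625)^2 = 112.8906
Step 3: Sum of squared deviations = 2363.875
Step 4: Sample variance = 2363.875 / 7 = 337.6964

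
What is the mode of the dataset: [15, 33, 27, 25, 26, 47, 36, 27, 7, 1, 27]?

27

Step 1: Count the frequency of each value:
  1: appears 1 time(s)
  7: appears 1 time(s)
  15: appears 1 time(s)
  25: appears 1 time(s)
  26: appears 1 time(s)
  27: appears 3 time(s)
  33: appears 1 time(s)
  36: appears 1 time(s)
  47: appears 1 time(s)
Step 2: The value 27 appears most frequently (3 times).
Step 3: Mode = 27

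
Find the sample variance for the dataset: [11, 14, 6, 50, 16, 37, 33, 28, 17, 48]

242.6667

Step 1: Compute the mean: (11 + 14 + 6 + 50 + 16 + 37 + 33 + 28 + 17 + 48) / 10 = 26
Step 2: Compute squared deviations from the mean:
  (11 - 26)^2 = 225
  (14 - 26)^2 = 144
  (6 - 26)^2 = 400
  (50 - 26)^2 = 576
  (16 - 26)^2 = 100
  (37 - 26)^2 = 121
  (33 - 26)^2 = 49
  (28 - 26)^2 = 4
  (17 - 26)^2 = 81
  (48 - 26)^2 = 484
Step 3: Sum of squared deviations = 2184
Step 4: Sample variance = 2184 / 9 = 242.6667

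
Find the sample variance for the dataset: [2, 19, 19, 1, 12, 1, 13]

66.619

Step 1: Compute the mean: (2 + 19 + 19 + 1 + 12 + 1 + 13) / 7 = 9.5714
Step 2: Compute squared deviations from the mean:
  (2 - 9.5714)^2 = 57.3265
  (19 - 9.5714)^2 = 88.898
  (19 - 9.5714)^2 = 88.898
  (1 - 9.5714)^2 = 73.4694
  (12 - 9.5714)^2 = 5.898
  (1 - 9.5714)^2 = 73.4694
  (13 - 9.5714)^2 = 11.7551
Step 3: Sum of squared deviations = 399.7143
Step 4: Sample variance = 399.7143 / 6 = 66.619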